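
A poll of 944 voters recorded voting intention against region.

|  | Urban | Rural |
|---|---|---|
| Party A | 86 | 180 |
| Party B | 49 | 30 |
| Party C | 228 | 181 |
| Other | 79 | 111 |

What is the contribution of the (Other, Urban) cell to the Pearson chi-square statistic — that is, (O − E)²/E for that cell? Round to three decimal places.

Row total (Other) = 190; column total (Urban) = 442; N = 944.
Expected count E = 190 × 442 / 944 = 88.9619.
Contribution = (O − E)²/E = (79 − 88.9619)² / 88.9619 = 1.116.

1.116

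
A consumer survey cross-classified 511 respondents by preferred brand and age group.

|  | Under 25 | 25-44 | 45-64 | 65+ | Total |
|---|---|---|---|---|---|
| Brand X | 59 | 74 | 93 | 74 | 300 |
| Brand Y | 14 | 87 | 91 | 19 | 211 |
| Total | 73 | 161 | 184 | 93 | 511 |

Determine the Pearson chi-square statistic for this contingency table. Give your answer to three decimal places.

47.271

Grand total N = 511.
Expected counts (row total × column total / N):
  Brand X, Under 25: 300×73/511 = 42.85714
  Brand X, 25-44: 300×161/511 = 94.52055
  Brand X, 45-64: 300×184/511 = 108.02348
  Brand X, 65+: 300×93/511 = 54.59883
  Brand Y, Under 25: 211×73/511 = 30.14286
  Brand Y, 25-44: 211×161/511 = 66.47945
  Brand Y, 45-64: 211×184/511 = 75.97652
  Brand Y, 65+: 211×93/511 = 38.40117
Contributions (O − E)²/E:
  (59 − 42.85714)²/42.85714 = 6.0805
  (74 − 94.52055)²/94.52055 = 4.4550
  (93 − 108.02348)²/108.02348 = 2.0894
  (74 − 54.59883)²/54.59883 = 6.8940
  (14 − 30.14286)²/30.14286 = 8.6452
  (87 − 66.47945)²/66.47945 = 6.3342
  (91 − 75.97652)²/75.97652 = 2.9707
  (19 − 38.40117)²/38.40117 = 9.8019
χ² = 6.0805 + 4.4550 + 2.0894 + 6.8940 + 8.6452 + 6.3342 + 2.9707 + 9.8019 = 47.271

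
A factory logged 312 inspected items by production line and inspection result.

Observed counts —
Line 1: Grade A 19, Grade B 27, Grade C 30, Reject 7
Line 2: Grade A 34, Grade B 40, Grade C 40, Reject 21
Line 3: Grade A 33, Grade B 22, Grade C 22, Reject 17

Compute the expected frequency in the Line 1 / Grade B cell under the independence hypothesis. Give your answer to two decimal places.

23.68

Row total (Line 1) = 83; column total (Grade B) = 89; grand total N = 312.
Expected count = (row total × column total) / N = 83 × 89 / 312 = 23.68.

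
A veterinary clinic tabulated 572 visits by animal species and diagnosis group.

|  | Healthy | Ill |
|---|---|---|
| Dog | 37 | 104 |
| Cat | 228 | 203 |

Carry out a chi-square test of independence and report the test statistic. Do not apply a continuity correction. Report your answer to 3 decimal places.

Row totals: 141, 431. Column totals: 265, 307. Grand total N = 572.
Expected counts (row total × column total / N):
  Dog, Healthy: 141×265/572 = 65.3234
  Dog, Ill: 141×307/572 = 75.6766
  Cat, Healthy: 431×265/572 = 199.6766
  Cat, Ill: 431×307/572 = 231.3234
Contributions (O − E)²/E:
  (37 − 65.3234)²/65.3234 = 12.2807
  (104 − 75.6766)²/75.6766 = 10.6006
  (228 − 199.6766)²/199.6766 = 4.0176
  (203 − 231.3234)²/231.3234 = 3.4679
χ² = 12.2807 + 10.6006 + 4.0176 + 3.4679 = 30.367

30.367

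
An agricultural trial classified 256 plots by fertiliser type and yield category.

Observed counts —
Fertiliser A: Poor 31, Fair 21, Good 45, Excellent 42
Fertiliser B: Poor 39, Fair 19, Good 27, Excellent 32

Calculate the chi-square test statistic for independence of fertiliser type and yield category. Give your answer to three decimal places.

5.012

Row totals: 139, 117. Column totals: 70, 40, 72, 74. Grand total N = 256.
Expected counts (row total × column total / N):
  Fertiliser A, Poor: 139×70/256 = 38.0078
  Fertiliser A, Fair: 139×40/256 = 21.7188
  Fertiliser A, Good: 139×72/256 = 39.0938
  Fertiliser A, Excellent: 139×74/256 = 40.1797
  Fertiliser B, Poor: 117×70/256 = 31.9922
  Fertiliser B, Fair: 117×40/256 = 18.2812
  Fertiliser B, Good: 117×72/256 = 32.9062
  Fertiliser B, Excellent: 117×74/256 = 33.8203
Contributions (O − E)²/E:
  (31 − 38.0078)²/38.0078 = 1.2921
  (21 − 21.7188)²/21.7188 = 0.0238
  (45 − 39.0938)²/39.0938 = 0.8923
  (42 − 40.1797)²/40.1797 = 0.0825
  (39 − 31.9922)²/31.9922 = 1.5350
  (19 − 18.2812)²/18.2812 = 0.0283
  (27 − 32.9062)²/32.9062 = 1.0601
  (32 − 33.8203)²/33.8203 = 0.0980
χ² = 1.2921 + 0.0238 + 0.8923 + 0.0825 + 1.5350 + 0.0283 + 1.0601 + 0.0980 = 5.012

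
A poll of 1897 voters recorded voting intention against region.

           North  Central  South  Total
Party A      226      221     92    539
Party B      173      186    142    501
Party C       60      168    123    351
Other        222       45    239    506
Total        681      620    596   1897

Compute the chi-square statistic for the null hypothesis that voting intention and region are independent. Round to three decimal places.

Grand total N = 1897.
Expected counts (row total × column total / N):
  Party A, North: 539×681/1897 = 193.4945
  Party A, Central: 539×620/1897 = 176.1624
  Party A, South: 539×596/1897 = 169.3432
  Party B, North: 501×681/1897 = 179.8529
  Party B, Central: 501×620/1897 = 163.7428
  Party B, South: 501×596/1897 = 157.4043
  Party C, North: 351×681/1897 = 126.0047
  Party C, Central: 351×620/1897 = 114.7180
  Party C, South: 351×596/1897 = 110.2773
  Other, North: 506×681/1897 = 181.6479
  Other, Central: 506×620/1897 = 165.3769
  Other, South: 506×596/1897 = 158.9752
Contributions (O − E)²/E:
  (226 − 193.4945)²/193.4945 = 5.4607
  (221 − 176.1624)²/176.1624 = 11.4123
  (92 − 169.3432)²/169.3432 = 35.3245
  (173 − 179.8529)²/179.8529 = 0.2611
  (186 − 163.7428)²/163.7428 = 3.0254
  (142 − 157.4043)²/157.4043 = 1.5075
  (60 − 126.0047)²/126.0047 = 34.5751
  (168 − 114.7180)²/114.7180 = 24.7474
  (123 − 110.2773)²/110.2773 = 1.4678
  (222 − 181.6479)²/181.6479 = 8.9640
  (45 − 165.3769)²/165.3769 = 87.6217
  (239 − 158.9752)²/158.9752 = 40.2828
χ² = 5.4607 + 11.4123 + 35.3245 + 0.2611 + 3.0254 + 1.5075 + 34.5751 + 24.7474 + 1.4678 + 8.9640 + 87.6217 + 40.2828 = 254.650

254.650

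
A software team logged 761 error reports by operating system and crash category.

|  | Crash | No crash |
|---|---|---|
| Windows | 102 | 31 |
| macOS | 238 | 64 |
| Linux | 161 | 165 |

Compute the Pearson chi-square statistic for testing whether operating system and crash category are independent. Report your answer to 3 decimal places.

68.779

Row totals: 133, 302, 326. Column totals: 501, 260. Grand total N = 761.
Expected counts (row total × column total / N):
  Windows, Crash: 133×501/761 = 87.5598
  Windows, No crash: 133×260/761 = 45.4402
  macOS, Crash: 302×501/761 = 198.8200
  macOS, No crash: 302×260/761 = 103.1800
  Linux, Crash: 326×501/761 = 214.6202
  Linux, No crash: 326×260/761 = 111.3798
Contributions (O − E)²/E:
  (102 − 87.5598)²/87.5598 = 2.3815
  (31 − 45.4402)²/45.4402 = 4.5889
  (238 − 198.8200)²/198.8200 = 7.7209
  (64 − 103.1800)²/103.1800 = 14.8776
  (161 − 214.6202)²/214.6202 = 13.3963
  (165 − 111.3798)²/111.3798 = 25.8137
χ² = 2.3815 + 4.5889 + 7.7209 + 14.8776 + 13.3963 + 25.8137 = 68.779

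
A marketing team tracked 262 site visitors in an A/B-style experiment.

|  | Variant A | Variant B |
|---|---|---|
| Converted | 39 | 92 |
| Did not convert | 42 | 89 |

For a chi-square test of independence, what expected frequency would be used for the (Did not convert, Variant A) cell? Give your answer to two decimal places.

Row total (Did not convert) = 131; column total (Variant A) = 81; grand total N = 262.
Expected count = (row total × column total) / N = 131 × 81 / 262 = 40.50.

40.50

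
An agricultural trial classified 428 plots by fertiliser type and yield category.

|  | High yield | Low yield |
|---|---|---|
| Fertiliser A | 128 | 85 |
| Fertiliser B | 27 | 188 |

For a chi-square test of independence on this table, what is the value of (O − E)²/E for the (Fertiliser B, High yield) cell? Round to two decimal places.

Row total (Fertiliser B) = 215; column total (High yield) = 155; N = 428.
Expected count E = 215 × 155 / 428 = 77.862.
Contribution = (O − E)²/E = (27 − 77.862)² / 77.862 = 33.22.

33.22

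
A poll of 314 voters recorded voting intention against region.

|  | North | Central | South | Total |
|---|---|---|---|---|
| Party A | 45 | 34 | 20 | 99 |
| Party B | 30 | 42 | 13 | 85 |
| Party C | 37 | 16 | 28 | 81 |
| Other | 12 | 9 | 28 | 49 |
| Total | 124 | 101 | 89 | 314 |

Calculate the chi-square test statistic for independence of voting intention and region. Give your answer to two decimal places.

42.50

Grand total N = 314.
Expected counts (row total × column total / N):
  Party A, North: 99×124/314 = 39.096
  Party A, Central: 99×101/314 = 31.844
  Party A, South: 99×89/314 = 28.061
  Party B, North: 85×124/314 = 33.567
  Party B, Central: 85×101/314 = 27.341
  Party B, South: 85×89/314 = 24.092
  Party C, North: 81×124/314 = 31.987
  Party C, Central: 81×101/314 = 26.054
  Party C, South: 81×89/314 = 22.959
  Other, North: 49×124/314 = 19.350
  Other, Central: 49×101/314 = 15.761
  Other, South: 49×89/314 = 13.889
Contributions (O − E)²/E:
  (45 − 39.096)²/39.096 = 0.8916
  (34 − 31.844)²/31.844 = 0.1460
  (20 − 28.061)²/28.061 = 2.3157
  (30 − 33.567)²/33.567 = 0.3790
  (42 − 27.341)²/27.341 = 7.8595
  (13 − 24.092)²/24.092 = 5.1068
  (37 − 31.987)²/31.987 = 0.7856
  (16 − 26.054)²/26.054 = 3.8797
  (28 − 22.959)²/22.959 = 1.1068
  (12 − 19.350)²/19.350 = 2.7919
  (9 − 15.761)²/15.761 = 2.9003
  (28 − 13.889)²/13.889 = 14.3365
χ² = 0.8916 + 0.1460 + 2.3157 + 0.3790 + 7.8595 + 5.1068 + 0.7856 + 3.8797 + 1.1068 + 2.7919 + 2.9003 + 14.3365 = 42.50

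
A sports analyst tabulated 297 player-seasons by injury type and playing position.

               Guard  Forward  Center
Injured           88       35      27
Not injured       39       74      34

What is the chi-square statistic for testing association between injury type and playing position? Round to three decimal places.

33.636

Row totals: 150, 147. Column totals: 127, 109, 61. Grand total N = 297.
Expected counts (row total × column total / N):
  Injured, Guard: 150×127/297 = 64.1414
  Injured, Forward: 150×109/297 = 55.0505
  Injured, Center: 150×61/297 = 30.8081
  Not injured, Guard: 147×127/297 = 62.8586
  Not injured, Forward: 147×109/297 = 53.9495
  Not injured, Center: 147×61/297 = 30.1919
Contributions (O − E)²/E:
  (88 − 64.1414)²/64.1414 = 8.8747
  (35 − 55.0505)²/55.0505 = 7.3028
  (27 − 30.8081)²/30.8081 = 0.4707
  (39 − 62.8586)²/62.8586 = 9.0558
  (74 − 53.9495)²/53.9495 = 7.4518
  (34 − 30.1919)²/30.1919 = 0.4803
χ² = 8.8747 + 7.3028 + 0.4707 + 9.0558 + 7.4518 + 0.4803 = 33.636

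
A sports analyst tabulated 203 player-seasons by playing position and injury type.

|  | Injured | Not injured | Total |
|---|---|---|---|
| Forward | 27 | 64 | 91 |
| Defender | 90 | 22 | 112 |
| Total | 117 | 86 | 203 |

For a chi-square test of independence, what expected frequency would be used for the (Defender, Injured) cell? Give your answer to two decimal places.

Row total (Defender) = 112; column total (Injured) = 117; grand total N = 203.
Expected count = (row total × column total) / N = 112 × 117 / 203 = 64.55.

64.55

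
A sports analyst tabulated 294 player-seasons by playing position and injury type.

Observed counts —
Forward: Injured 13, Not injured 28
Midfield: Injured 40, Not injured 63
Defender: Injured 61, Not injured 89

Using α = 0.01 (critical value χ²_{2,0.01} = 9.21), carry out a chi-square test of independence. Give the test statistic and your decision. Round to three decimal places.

Row totals: 41, 103, 150. Column totals: 114, 180. Grand total N = 294.
Expected counts (row total × column total / N):
  Forward, Injured: 41×114/294 = 15.8980
  Forward, Not injured: 41×180/294 = 25.1020
  Midfield, Injured: 103×114/294 = 39.9388
  Midfield, Not injured: 103×180/294 = 63.0612
  Defender, Injured: 150×114/294 = 58.1633
  Defender, Not injured: 150×180/294 = 91.8367
Contributions (O − E)²/E:
  (13 − 15.8980)²/15.8980 = 0.5283
  (28 − 25.1020)²/25.1020 = 0.3346
  (40 − 39.9388)²/39.9388 = 0.0001
  (63 − 63.0612)²/63.0612 = 0.0001
  (61 − 58.1633)²/58.1633 = 0.1383
  (89 − 91.8367)²/91.8367 = 0.0876
χ² = 0.5283 + 0.3346 + 0.0001 + 0.0001 + 0.1383 + 0.0876 = 1.089
df = (3−1)(2−1) = 2. Since 1.089 < 9.21, fail to reject the null hypothesis of independence at α = 0.01.

1.089; fail to reject H₀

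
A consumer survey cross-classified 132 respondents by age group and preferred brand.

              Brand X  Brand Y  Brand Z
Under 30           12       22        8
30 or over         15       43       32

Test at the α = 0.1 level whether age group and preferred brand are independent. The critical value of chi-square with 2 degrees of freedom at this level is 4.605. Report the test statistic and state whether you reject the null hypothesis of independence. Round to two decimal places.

Row totals: 42, 90. Column totals: 27, 65, 40. Grand total N = 132.
Expected counts (row total × column total / N):
  Under 30, Brand X: 42×27/132 = 8.591
  Under 30, Brand Y: 42×65/132 = 20.682
  Under 30, Brand Z: 42×40/132 = 12.727
  30 or over, Brand X: 90×27/132 = 18.409
  30 or over, Brand Y: 90×65/132 = 44.318
  30 or over, Brand Z: 90×40/132 = 27.273
Contributions (O − E)²/E:
  (12 − 8.591)²/8.591 = 1.3527
  (22 − 20.682)²/20.682 = 0.0840
  (8 − 12.727)²/12.727 = 1.7557
  (15 − 18.409)²/18.409 = 0.6313
  (43 − 44.318)²/44.318 = 0.0392
  (32 − 27.273)²/27.273 = 0.8193
χ² = 1.3527 + 0.0840 + 1.7557 + 0.6313 + 0.0392 + 0.8193 = 4.68
df = (2−1)(3−1) = 2. Since 4.68 > 4.605, reject the null hypothesis of independence at α = 0.1.

4.68; reject H₀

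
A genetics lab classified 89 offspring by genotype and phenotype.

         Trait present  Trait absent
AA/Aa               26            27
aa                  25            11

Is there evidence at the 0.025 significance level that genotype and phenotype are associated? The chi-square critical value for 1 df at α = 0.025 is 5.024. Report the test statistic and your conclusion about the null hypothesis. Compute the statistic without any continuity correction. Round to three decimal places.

3.642; fail to reject H₀

Row totals: 53, 36. Column totals: 51, 38. Grand total N = 89.
Expected counts (row total × column total / N):
  AA/Aa, Trait present: 53×51/89 = 30.3708
  AA/Aa, Trait absent: 53×38/89 = 22.6292
  aa, Trait present: 36×51/89 = 20.6292
  aa, Trait absent: 36×38/89 = 15.3708
Contributions (O − E)²/E:
  (26 − 30.3708)²/30.3708 = 0.6290
  (27 − 22.6292)²/22.6292 = 0.8442
  (25 − 20.6292)²/20.6292 = 0.9261
  (11 − 15.3708)²/15.3708 = 1.2429
χ² = 0.6290 + 0.8442 + 0.9261 + 1.2429 = 3.642
df = (2−1)(2−1) = 1. Since 3.642 < 5.024, fail to reject the null hypothesis of independence at α = 0.025.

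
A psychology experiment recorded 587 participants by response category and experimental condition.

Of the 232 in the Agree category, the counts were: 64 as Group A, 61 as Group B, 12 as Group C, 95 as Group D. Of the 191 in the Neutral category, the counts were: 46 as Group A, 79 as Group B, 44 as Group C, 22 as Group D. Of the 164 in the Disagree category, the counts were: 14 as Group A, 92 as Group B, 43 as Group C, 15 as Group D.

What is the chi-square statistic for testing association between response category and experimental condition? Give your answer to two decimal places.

129.51

Row totals: 232, 191, 164. Column totals: 124, 232, 99, 132. Grand total N = 587.
Expected counts (row total × column total / N):
  Agree, Group A: 232×124/587 = 49.009
  Agree, Group B: 232×232/587 = 91.693
  Agree, Group C: 232×99/587 = 39.128
  Agree, Group D: 232×132/587 = 52.170
  Neutral, Group A: 191×124/587 = 40.348
  Neutral, Group B: 191×232/587 = 75.489
  Neutral, Group C: 191×99/587 = 32.213
  Neutral, Group D: 191×132/587 = 42.951
  Disagree, Group A: 164×124/587 = 34.644
  Disagree, Group B: 164×232/587 = 64.818
  Disagree, Group C: 164×99/587 = 27.659
  Disagree, Group D: 164×132/587 = 36.879
Contributions (O − E)²/E:
  (64 − 49.009)²/49.009 = 4.5855
  (61 − 91.693)²/91.693 = 10.2741
  (12 − 39.128)²/39.128 = 18.8082
  (95 − 52.170)²/52.170 = 35.1621
  (46 − 40.348)²/40.348 = 0.7917
  (79 − 75.489)²/75.489 = 0.1633
  (44 − 32.213)²/32.213 = 4.3130
  (22 − 42.951)²/42.951 = 10.2197
  (14 − 34.644)²/34.644 = 12.3015
  (92 − 64.818)²/64.818 = 11.3990
  (43 − 27.659)²/27.659 = 8.5088
  (15 − 36.879)²/36.879 = 12.9800
χ² = 4.5855 + 10.2741 + 18.8082 + 35.1621 + 0.7917 + 0.1633 + 4.3130 + 10.2197 + 12.3015 + 11.3990 + 8.5088 + 12.9800 = 129.51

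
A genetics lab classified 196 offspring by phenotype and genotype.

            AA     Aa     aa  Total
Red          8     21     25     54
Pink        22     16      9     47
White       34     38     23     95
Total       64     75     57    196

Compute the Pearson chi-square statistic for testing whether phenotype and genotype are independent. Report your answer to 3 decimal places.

16.604

Grand total N = 196.
Expected counts (row total × column total / N):
  Red, AA: 54×64/196 = 17.6327
  Red, Aa: 54×75/196 = 20.6633
  Red, aa: 54×57/196 = 15.7041
  Pink, AA: 47×64/196 = 15.3469
  Pink, Aa: 47×75/196 = 17.9847
  Pink, aa: 47×57/196 = 13.6684
  White, AA: 95×64/196 = 31.0204
  White, Aa: 95×75/196 = 36.3520
  White, aa: 95×57/196 = 27.6276
Contributions (O − E)²/E:
  (8 − 17.6327)²/17.6327 = 5.2623
  (21 − 20.6633)²/20.6633 = 0.0055
  (25 − 15.7041)²/15.7041 = 5.5026
  (22 − 15.3469)²/15.3469 = 2.8842
  (16 − 17.9847)²/17.9847 = 0.2190
  (9 − 13.6684)²/13.6684 = 1.5945
  (34 − 31.0204)²/31.0204 = 0.2862
  (38 − 36.3520)²/36.3520 = 0.0747
  (23 − 27.6276)²/27.6276 = 0.7751
χ² = 5.2623 + 0.0055 + 5.5026 + 2.8842 + 0.2190 + 1.5945 + 0.2862 + 0.0747 + 0.7751 = 16.604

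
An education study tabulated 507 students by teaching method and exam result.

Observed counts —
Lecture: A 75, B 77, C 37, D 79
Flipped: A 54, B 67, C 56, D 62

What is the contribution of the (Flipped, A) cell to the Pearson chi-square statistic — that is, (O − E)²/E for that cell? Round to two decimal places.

Row total (Flipped) = 239; column total (A) = 129; N = 507.
Expected count E = 239 × 129 / 507 = 60.811.
Contribution = (O − E)²/E = (54 − 60.811)² / 60.811 = 0.76.

0.76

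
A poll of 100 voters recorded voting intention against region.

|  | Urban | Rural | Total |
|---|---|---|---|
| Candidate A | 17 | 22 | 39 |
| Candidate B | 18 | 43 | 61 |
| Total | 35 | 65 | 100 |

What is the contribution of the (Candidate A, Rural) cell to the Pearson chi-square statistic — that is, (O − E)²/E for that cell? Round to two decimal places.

Row total (Candidate A) = 39; column total (Rural) = 65; N = 100.
Expected count E = 39 × 65 / 100 = 25.350.
Contribution = (O − E)²/E = (22 − 25.350)² / 25.350 = 0.44.

0.44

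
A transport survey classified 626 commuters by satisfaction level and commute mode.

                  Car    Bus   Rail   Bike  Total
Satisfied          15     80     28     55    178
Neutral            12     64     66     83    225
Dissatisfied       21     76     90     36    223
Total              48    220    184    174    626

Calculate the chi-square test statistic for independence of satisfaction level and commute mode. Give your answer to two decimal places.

49.06

Grand total N = 626.
Expected counts (row total × column total / N):
  Satisfied, Car: 178×48/626 = 13.649
  Satisfied, Bus: 178×220/626 = 62.556
  Satisfied, Rail: 178×184/626 = 52.319
  Satisfied, Bike: 178×174/626 = 49.476
  Neutral, Car: 225×48/626 = 17.252
  Neutral, Bus: 225×220/626 = 79.073
  Neutral, Rail: 225×184/626 = 66.134
  Neutral, Bike: 225×174/626 = 62.540
  Dissatisfied, Car: 223×48/626 = 17.099
  Dissatisfied, Bus: 223×220/626 = 78.371
  Dissatisfied, Rail: 223×184/626 = 65.546
  Dissatisfied, Bike: 223×174/626 = 61.984
Contributions (O − E)²/E:
  (15 − 13.649)²/13.649 = 0.1337
  (80 − 62.556)²/62.556 = 4.8643
  (28 − 52.319)²/52.319 = 11.3040
  (55 − 49.476)²/49.476 = 0.6168
  (12 − 17.252)²/17.252 = 1.5989
  (64 − 79.073)²/79.073 = 2.8732
  (66 − 66.134)²/66.134 = 0.0003
  (83 − 62.540)²/62.540 = 6.6935
  (21 − 17.099)²/17.099 = 0.8900
  (76 − 78.371)²/78.371 = 0.0717
  (90 − 65.546)²/65.546 = 9.1233
  (36 − 61.984)²/61.984 = 10.8926
χ² = 0.1337 + 4.8643 + 11.3040 + 0.6168 + 1.5989 + 2.8732 + 0.0003 + 6.6935 + 0.8900 + 0.0717 + 9.1233 + 10.8926 = 49.06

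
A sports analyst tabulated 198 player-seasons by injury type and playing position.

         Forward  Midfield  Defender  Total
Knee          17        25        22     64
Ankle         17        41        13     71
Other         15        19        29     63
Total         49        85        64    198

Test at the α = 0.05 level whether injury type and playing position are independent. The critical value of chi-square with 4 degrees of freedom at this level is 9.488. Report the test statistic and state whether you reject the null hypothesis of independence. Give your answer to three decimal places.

14.433; reject H₀

Grand total N = 198.
Expected counts (row total × column total / N):
  Knee, Forward: 64×49/198 = 15.8384
  Knee, Midfield: 64×85/198 = 27.4747
  Knee, Defender: 64×64/198 = 20.6869
  Ankle, Forward: 71×49/198 = 17.5707
  Ankle, Midfield: 71×85/198 = 30.4798
  Ankle, Defender: 71×64/198 = 22.9495
  Other, Forward: 63×49/198 = 15.5909
  Other, Midfield: 63×85/198 = 27.0455
  Other, Defender: 63×64/198 = 20.3636
Contributions (O − E)²/E:
  (17 − 15.8384)²/15.8384 = 0.0852
  (25 − 27.4747)²/27.4747 = 0.2229
  (22 − 20.6869)²/20.6869 = 0.0833
  (17 − 17.5707)²/17.5707 = 0.0185
  (41 − 30.4798)²/30.4798 = 3.6311
  (13 − 22.9495)²/22.9495 = 4.3135
  (15 − 15.5909)²/15.5909 = 0.0224
  (19 − 27.0455)²/27.0455 = 2.3934
  (29 − 20.3636)²/20.3636 = 3.6628
χ² = 0.0852 + 0.2229 + 0.0833 + 0.0185 + 3.6311 + 4.3135 + 0.0224 + 2.3934 + 3.6628 = 14.433
df = (3−1)(3−1) = 4. Since 14.433 > 9.488, reject the null hypothesis of independence at α = 0.05.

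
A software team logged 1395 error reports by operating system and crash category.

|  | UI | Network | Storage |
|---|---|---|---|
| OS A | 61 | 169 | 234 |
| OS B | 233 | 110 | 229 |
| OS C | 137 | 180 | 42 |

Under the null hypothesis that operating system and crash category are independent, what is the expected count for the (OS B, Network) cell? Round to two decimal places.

188.21

Row total (OS B) = 572; column total (Network) = 459; grand total N = 1395.
Expected count = (row total × column total) / N = 572 × 459 / 1395 = 188.21.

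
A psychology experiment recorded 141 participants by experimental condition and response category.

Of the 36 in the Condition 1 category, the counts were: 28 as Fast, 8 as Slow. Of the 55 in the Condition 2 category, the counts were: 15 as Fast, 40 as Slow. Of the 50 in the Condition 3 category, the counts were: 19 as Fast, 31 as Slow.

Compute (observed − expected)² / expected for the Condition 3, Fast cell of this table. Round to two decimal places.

0.41

Row total (Condition 3) = 50; column total (Fast) = 62; N = 141.
Expected count E = 50 × 62 / 141 = 21.986.
Contribution = (O − E)²/E = (19 − 21.986)² / 21.986 = 0.41.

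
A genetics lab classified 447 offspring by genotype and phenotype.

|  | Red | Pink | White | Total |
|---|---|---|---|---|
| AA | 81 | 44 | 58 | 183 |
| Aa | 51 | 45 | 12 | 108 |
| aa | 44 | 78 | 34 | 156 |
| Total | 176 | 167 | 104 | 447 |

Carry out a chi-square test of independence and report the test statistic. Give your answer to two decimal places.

36.23

Grand total N = 447.
Expected counts (row total × column total / N):
  AA, Red: 183×176/447 = 72.054
  AA, Pink: 183×167/447 = 68.369
  AA, White: 183×104/447 = 42.577
  Aa, Red: 108×176/447 = 42.523
  Aa, Pink: 108×167/447 = 40.349
  Aa, White: 108×104/447 = 25.128
  aa, Red: 156×176/447 = 61.423
  aa, Pink: 156×167/447 = 58.282
  aa, White: 156×104/447 = 36.295
Contributions (O − E)²/E:
  (81 − 72.054)²/72.054 = 1.1107
  (44 − 68.369)²/68.369 = 8.6859
  (58 − 42.577)²/42.577 = 5.5868
  (51 − 42.523)²/42.523 = 1.6899
  (45 − 40.349)²/40.349 = 0.5361
  (12 − 25.128)²/25.128 = 6.8587
  (44 − 61.423)²/61.423 = 4.9421
  (78 − 58.282)²/58.282 = 6.6710
  (34 − 36.295)²/36.295 = 0.1451
χ² = 1.1107 + 8.6859 + 5.5868 + 1.6899 + 0.5361 + 6.8587 + 4.9421 + 6.6710 + 0.1451 = 36.23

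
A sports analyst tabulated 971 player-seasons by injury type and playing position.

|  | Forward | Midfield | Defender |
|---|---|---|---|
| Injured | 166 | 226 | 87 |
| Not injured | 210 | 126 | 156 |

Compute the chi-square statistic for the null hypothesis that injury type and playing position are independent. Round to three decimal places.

Row totals: 479, 492. Column totals: 376, 352, 243. Grand total N = 971.
Expected counts (row total × column total / N):
  Injured, Forward: 479×376/971 = 185.4830
  Injured, Midfield: 479×352/971 = 173.6437
  Injured, Defender: 479×243/971 = 119.8733
  Not injured, Forward: 492×376/971 = 190.5170
  Not injured, Midfield: 492×352/971 = 178.3563
  Not injured, Defender: 492×243/971 = 123.1267
Contributions (O − E)²/E:
  (166 − 185.4830)²/185.4830 = 2.0465
  (226 − 173.6437)²/173.6437 = 15.7862
  (87 − 119.8733)²/119.8733 = 9.0150
  (210 − 190.5170)²/190.5170 = 1.9924
  (126 − 178.3563)²/178.3563 = 15.3691
  (156 − 123.1267)²/123.1267 = 8.7768
χ² = 2.0465 + 15.7862 + 9.0150 + 1.9924 + 15.3691 + 8.7768 = 52.986

52.986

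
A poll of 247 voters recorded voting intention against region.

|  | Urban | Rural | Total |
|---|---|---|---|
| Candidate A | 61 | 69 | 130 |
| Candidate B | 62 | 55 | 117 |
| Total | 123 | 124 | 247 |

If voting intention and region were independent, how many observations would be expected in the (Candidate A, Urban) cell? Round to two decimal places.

Row total (Candidate A) = 130; column total (Urban) = 123; grand total N = 247.
Expected count = (row total × column total) / N = 130 × 123 / 247 = 64.74.

64.74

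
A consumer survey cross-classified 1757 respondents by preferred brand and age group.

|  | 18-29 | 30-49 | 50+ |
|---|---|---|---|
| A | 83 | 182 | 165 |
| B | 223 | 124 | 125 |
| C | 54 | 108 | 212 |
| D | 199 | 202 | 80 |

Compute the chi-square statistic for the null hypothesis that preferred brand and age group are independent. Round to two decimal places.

Row totals: 430, 472, 374, 481. Column totals: 559, 616, 582. Grand total N = 1757.
Expected counts (row total × column total / N):
  A, 18-29: 430×559/1757 = 136.807
  A, 30-49: 430×616/1757 = 150.757
  A, 50+: 430×582/1757 = 142.436
  B, 18-29: 472×559/1757 = 150.170
  B, 30-49: 472×616/1757 = 165.482
  B, 50+: 472×582/1757 = 156.348
  C, 18-29: 374×559/1757 = 118.990
  C, 30-49: 374×616/1757 = 131.124
  C, 50+: 374×582/1757 = 123.886
  D, 18-29: 481×559/1757 = 153.033
  D, 30-49: 481×616/1757 = 168.637
  D, 50+: 481×582/1757 = 159.330
Contributions (O − E)²/E:
  (83 − 136.807)²/136.807 = 21.1626
  (182 − 150.757)²/150.757 = 6.4748
  (165 − 142.436)²/142.436 = 3.5745
  (223 − 150.170)²/150.170 = 35.3214
  (124 − 165.482)²/165.482 = 10.3985
  (125 − 156.348)²/156.348 = 6.2853
  (54 − 118.990)²/118.990 = 35.4963
  (108 − 131.124)²/131.124 = 4.0780
  (212 − 123.886)²/123.886 = 62.6711
  (199 − 153.033)²/153.033 = 13.8073
  (202 − 168.637)²/168.637 = 6.6005
  (80 − 159.330)²/159.330 = 39.4982
χ² = 21.1626 + 6.4748 + 3.5745 + 35.3214 + 10.3985 + 6.2853 + 35.4963 + 4.0780 + 62.6711 + 13.8073 + 6.6005 + 39.4982 = 245.37

245.37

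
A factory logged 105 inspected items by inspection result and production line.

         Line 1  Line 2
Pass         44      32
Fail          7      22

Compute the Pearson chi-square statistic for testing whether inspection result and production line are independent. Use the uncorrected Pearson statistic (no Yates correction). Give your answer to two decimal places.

9.58

Row totals: 76, 29. Column totals: 51, 54. Grand total N = 105.
Expected counts (row total × column total / N):
  Pass, Line 1: 76×51/105 = 36.914
  Pass, Line 2: 76×54/105 = 39.086
  Fail, Line 1: 29×51/105 = 14.086
  Fail, Line 2: 29×54/105 = 14.914
Contributions (O − E)²/E:
  (44 − 36.914)²/36.914 = 1.3602
  (32 − 39.086)²/39.086 = 1.2846
  (7 − 14.086)²/14.086 = 3.5646
  (22 − 14.914)²/14.914 = 3.3667
χ² = 1.3602 + 1.2846 + 3.5646 + 3.3667 = 9.58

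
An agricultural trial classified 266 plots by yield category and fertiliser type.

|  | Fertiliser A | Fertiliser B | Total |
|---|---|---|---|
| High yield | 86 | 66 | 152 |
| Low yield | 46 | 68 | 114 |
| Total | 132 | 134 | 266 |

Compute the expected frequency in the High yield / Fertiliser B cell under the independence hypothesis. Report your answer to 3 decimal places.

76.571

Row total (High yield) = 152; column total (Fertiliser B) = 134; grand total N = 266.
Expected count = (row total × column total) / N = 152 × 134 / 266 = 76.571.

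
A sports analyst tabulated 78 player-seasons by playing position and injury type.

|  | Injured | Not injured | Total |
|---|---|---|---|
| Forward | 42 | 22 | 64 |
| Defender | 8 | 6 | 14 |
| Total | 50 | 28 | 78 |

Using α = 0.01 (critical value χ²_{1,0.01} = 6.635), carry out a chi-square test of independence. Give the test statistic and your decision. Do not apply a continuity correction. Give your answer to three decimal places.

Grand total N = 78.
Expected counts (row total × column total / N):
  Forward, Injured: 64×50/78 = 41.0256
  Forward, Not injured: 64×28/78 = 22.9744
  Defender, Injured: 14×50/78 = 8.9744
  Defender, Not injured: 14×28/78 = 5.0256
Contributions (O − E)²/E:
  (42 − 41.0256)²/41.0256 = 0.0231
  (22 − 22.9744)²/22.9744 = 0.0413
  (8 − 8.9744)²/8.9744 = 0.1058
  (6 − 5.0256)²/5.0256 = 0.1889
χ² = 0.0231 + 0.0413 + 0.1058 + 0.1889 = 0.359
df = (2−1)(2−1) = 1. Since 0.359 < 6.635, fail to reject the null hypothesis of independence at α = 0.01.

0.359; fail to reject H₀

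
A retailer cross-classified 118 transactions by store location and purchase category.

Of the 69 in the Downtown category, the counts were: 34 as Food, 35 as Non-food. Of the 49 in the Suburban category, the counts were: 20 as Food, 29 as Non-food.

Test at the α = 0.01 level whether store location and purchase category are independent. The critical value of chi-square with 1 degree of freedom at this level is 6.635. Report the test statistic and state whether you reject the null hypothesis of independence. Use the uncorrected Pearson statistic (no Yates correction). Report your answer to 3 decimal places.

Row totals: 69, 49. Column totals: 54, 64. Grand total N = 118.
Expected counts (row total × column total / N):
  Downtown, Food: 69×54/118 = 31.5763
  Downtown, Non-food: 69×64/118 = 37.4237
  Suburban, Food: 49×54/118 = 22.4237
  Suburban, Non-food: 49×64/118 = 26.5763
Contributions (O − E)²/E:
  (34 − 31.5763)²/31.5763 = 0.1860
  (35 − 37.4237)²/37.4237 = 0.1570
  (20 − 22.4237)²/22.4237 = 0.2620
  (29 − 26.5763)²/26.5763 = 0.2210
χ² = 0.1860 + 0.1570 + 0.2620 + 0.2210 = 0.826
df = (2−1)(2−1) = 1. Since 0.826 < 6.635, fail to reject the null hypothesis of independence at α = 0.01.

0.826; fail to reject H₀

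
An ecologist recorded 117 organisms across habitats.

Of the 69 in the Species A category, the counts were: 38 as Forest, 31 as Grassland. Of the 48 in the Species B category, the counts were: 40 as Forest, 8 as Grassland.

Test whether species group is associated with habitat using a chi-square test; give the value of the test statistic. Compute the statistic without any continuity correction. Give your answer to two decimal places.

10.17

Row totals: 69, 48. Column totals: 78, 39. Grand total N = 117.
Expected counts (row total × column total / N):
  Species A, Forest: 69×78/117 = 46.000
  Species A, Grassland: 69×39/117 = 23.000
  Species B, Forest: 48×78/117 = 32.000
  Species B, Grassland: 48×39/117 = 16.000
Contributions (O − E)²/E:
  (38 − 46.000)²/46.000 = 1.3913
  (31 − 23.000)²/23.000 = 2.7826
  (40 − 32.000)²/32.000 = 2.0000
  (8 − 16.000)²/16.000 = 4.0000
χ² = 1.3913 + 2.7826 + 2.0000 + 4.0000 = 10.17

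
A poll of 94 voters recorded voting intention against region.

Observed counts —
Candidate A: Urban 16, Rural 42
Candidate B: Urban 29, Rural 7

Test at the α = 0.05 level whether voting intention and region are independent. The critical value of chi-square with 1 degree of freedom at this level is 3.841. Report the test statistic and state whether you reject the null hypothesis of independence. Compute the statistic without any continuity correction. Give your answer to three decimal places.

24.975; reject H₀

Row totals: 58, 36. Column totals: 45, 49. Grand total N = 94.
Expected counts (row total × column total / N):
  Candidate A, Urban: 58×45/94 = 27.7660
  Candidate A, Rural: 58×49/94 = 30.2340
  Candidate B, Urban: 36×45/94 = 17.2340
  Candidate B, Rural: 36×49/94 = 18.7660
Contributions (O − E)²/E:
  (16 − 27.7660)²/27.7660 = 4.9859
  (42 − 30.2340)²/30.2340 = 4.5789
  (29 − 17.2340)²/17.2340 = 8.0329
  (7 − 18.7660)²/18.7660 = 7.3771
χ² = 4.9859 + 4.5789 + 8.0329 + 7.3771 = 24.975
df = (2−1)(2−1) = 1. Since 24.975 > 3.841, reject the null hypothesis of independence at α = 0.05.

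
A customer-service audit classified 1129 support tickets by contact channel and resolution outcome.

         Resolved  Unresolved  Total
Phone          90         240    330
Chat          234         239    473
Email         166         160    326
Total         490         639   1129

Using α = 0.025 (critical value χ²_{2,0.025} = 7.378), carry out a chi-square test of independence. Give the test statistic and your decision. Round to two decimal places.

49.54; reject H₀

Grand total N = 1129.
Expected counts (row total × column total / N):
  Phone, Resolved: 330×490/1129 = 143.224
  Phone, Unresolved: 330×639/1129 = 186.776
  Chat, Resolved: 473×490/1129 = 205.288
  Chat, Unresolved: 473×639/1129 = 267.712
  Email, Resolved: 326×490/1129 = 141.488
  Email, Unresolved: 326×639/1129 = 184.512
Contributions (O − E)²/E:
  (90 − 143.224)²/143.224 = 19.7788
  (240 − 186.776)²/186.776 = 15.1668
  (234 − 205.288)²/205.288 = 4.0157
  (239 − 267.712)²/267.712 = 3.0793
  (166 − 141.488)²/141.488 = 4.2466
  (160 − 184.512)²/184.512 = 3.2564
χ² = 19.7788 + 15.1668 + 4.0157 + 3.0793 + 4.2466 + 3.2564 = 49.54
df = (3−1)(2−1) = 2. Since 49.54 > 7.378, reject the null hypothesis of independence at α = 0.025.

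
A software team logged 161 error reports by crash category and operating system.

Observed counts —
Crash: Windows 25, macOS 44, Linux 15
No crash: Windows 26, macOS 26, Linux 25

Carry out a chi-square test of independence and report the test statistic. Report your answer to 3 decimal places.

6.857

Row totals: 84, 77. Column totals: 51, 70, 40. Grand total N = 161.
Expected counts (row total × column total / N):
  Crash, Windows: 84×51/161 = 26.6087
  Crash, macOS: 84×70/161 = 36.5217
  Crash, Linux: 84×40/161 = 20.8696
  No crash, Windows: 77×51/161 = 24.3913
  No crash, macOS: 77×70/161 = 33.4783
  No crash, Linux: 77×40/161 = 19.1304
Contributions (O − E)²/E:
  (25 − 26.6087)²/26.6087 = 0.0973
  (44 − 36.5217)²/36.5217 = 1.5313
  (15 − 20.8696)²/20.8696 = 1.6508
  (26 − 24.3913)²/24.3913 = 0.1061
  (26 − 33.4783)²/33.4783 = 1.6705
  (25 − 19.1304)²/19.1304 = 1.8009
χ² = 0.0973 + 1.5313 + 1.6508 + 0.1061 + 1.6705 + 1.8009 = 6.857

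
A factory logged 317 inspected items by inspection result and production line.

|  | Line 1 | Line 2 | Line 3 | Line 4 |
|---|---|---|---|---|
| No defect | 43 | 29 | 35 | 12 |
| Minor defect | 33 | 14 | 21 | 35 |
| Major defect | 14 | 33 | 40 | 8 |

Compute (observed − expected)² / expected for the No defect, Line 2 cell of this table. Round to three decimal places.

0.008

Row total (No defect) = 119; column total (Line 2) = 76; N = 317.
Expected count E = 119 × 76 / 317 = 28.52997.
Contribution = (O − E)²/E = (29 − 28.52997)² / 28.52997 = 0.008.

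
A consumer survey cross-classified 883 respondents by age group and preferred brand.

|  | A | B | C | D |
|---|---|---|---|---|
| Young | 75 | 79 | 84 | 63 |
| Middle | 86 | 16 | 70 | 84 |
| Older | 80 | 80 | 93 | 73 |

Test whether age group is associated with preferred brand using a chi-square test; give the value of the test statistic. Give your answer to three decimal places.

48.205

Row totals: 301, 256, 326. Column totals: 241, 175, 247, 220. Grand total N = 883.
Expected counts (row total × column total / N):
  Young, A: 301×241/883 = 82.1529
  Young, B: 301×175/883 = 59.6546
  Young, C: 301×247/883 = 84.1982
  Young, D: 301×220/883 = 74.9943
  Middle, A: 256×241/883 = 69.8709
  Middle, B: 256×175/883 = 50.7361
  Middle, C: 256×247/883 = 71.6104
  Middle, D: 256×220/883 = 63.7826
  Older, A: 326×241/883 = 88.9762
  Older, B: 326×175/883 = 64.6093
  Older, C: 326×247/883 = 91.1914
  Older, D: 326×220/883 = 81.2231
Contributions (O − E)²/E:
  (75 − 82.1529)²/82.1529 = 0.6228
  (79 − 59.6546)²/59.6546 = 6.2735
  (84 − 84.1982)²/84.1982 = 0.0005
  (63 − 74.9943)²/74.9943 = 1.9183
  (86 − 69.8709)²/69.8709 = 3.7233
  (16 − 50.7361)²/50.7361 = 23.7818
  (70 − 71.6104)²/71.6104 = 0.0362
  (84 − 63.7826)²/63.7826 = 6.4084
  (80 − 88.9762)²/88.9762 = 0.9055
  (80 − 64.6093)²/64.6093 = 3.6662
  (93 − 91.1914)²/91.1914 = 0.0359
  (73 − 81.2231)²/81.2231 = 0.8325
χ² = 0.6228 + 6.2735 + 0.0005 + 1.9183 + 3.7233 + 23.7818 + 0.0362 + 6.4084 + 0.9055 + 3.6662 + 0.0359 + 0.8325 = 48.205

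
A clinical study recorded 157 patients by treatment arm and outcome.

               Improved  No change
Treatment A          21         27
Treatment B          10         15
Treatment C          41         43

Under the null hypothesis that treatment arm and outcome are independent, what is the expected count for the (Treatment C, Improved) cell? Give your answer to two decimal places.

38.52

Row total (Treatment C) = 84; column total (Improved) = 72; grand total N = 157.
Expected count = (row total × column total) / N = 84 × 72 / 157 = 38.52.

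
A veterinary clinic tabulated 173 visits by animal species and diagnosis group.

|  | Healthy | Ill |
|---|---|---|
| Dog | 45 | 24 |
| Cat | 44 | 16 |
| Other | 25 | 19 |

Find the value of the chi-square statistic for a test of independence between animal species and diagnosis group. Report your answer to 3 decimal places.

3.104

Row totals: 69, 60, 44. Column totals: 114, 59. Grand total N = 173.
Expected counts (row total × column total / N):
  Dog, Healthy: 69×114/173 = 45.4682
  Dog, Ill: 69×59/173 = 23.5318
  Cat, Healthy: 60×114/173 = 39.5376
  Cat, Ill: 60×59/173 = 20.4624
  Other, Healthy: 44×114/173 = 28.9942
  Other, Ill: 44×59/173 = 15.0058
Contributions (O − E)²/E:
  (45 − 45.4682)²/45.4682 = 0.0048
  (24 − 23.5318)²/23.5318 = 0.0093
  (44 − 39.5376)²/39.5376 = 0.5036
  (16 − 20.4624)²/20.4624 = 0.9732
  (25 − 28.9942)²/28.9942 = 0.5502
  (19 − 15.0058)²/15.0058 = 1.0632
χ² = 0.0048 + 0.0093 + 0.5036 + 0.9732 + 0.5502 + 1.0632 = 3.104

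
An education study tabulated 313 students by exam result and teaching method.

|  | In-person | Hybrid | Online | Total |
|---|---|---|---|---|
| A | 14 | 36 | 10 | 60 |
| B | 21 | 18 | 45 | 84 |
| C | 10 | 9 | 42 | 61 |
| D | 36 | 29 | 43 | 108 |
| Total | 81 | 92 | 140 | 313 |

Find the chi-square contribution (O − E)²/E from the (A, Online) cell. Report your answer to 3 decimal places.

10.563

Row total (A) = 60; column total (Online) = 140; N = 313.
Expected count E = 60 × 140 / 313 = 26.8371.
Contribution = (O − E)²/E = (10 − 26.8371)² / 26.8371 = 10.563.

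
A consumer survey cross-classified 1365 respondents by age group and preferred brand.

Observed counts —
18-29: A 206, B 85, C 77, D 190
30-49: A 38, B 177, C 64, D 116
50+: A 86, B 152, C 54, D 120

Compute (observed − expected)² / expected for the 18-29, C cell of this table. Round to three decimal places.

0.092

Row total (18-29) = 558; column total (C) = 195; N = 1365.
Expected count E = 558 × 195 / 1365 = 79.714286.
Contribution = (O − E)²/E = (77 − 79.714286)² / 79.714286 = 0.092.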